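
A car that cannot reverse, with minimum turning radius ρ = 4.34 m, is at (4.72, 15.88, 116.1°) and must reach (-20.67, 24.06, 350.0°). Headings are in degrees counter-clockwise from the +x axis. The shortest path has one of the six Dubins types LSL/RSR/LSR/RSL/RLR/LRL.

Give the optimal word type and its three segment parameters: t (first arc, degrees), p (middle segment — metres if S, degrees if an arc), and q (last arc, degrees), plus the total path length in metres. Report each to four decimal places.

LSR: t = 71.4290°, p = 21.2924 m, q = 197.5290°, L = 41.6653 m

Let ψ = atan2(Δy, Δx) = atan2(8.18, -25.39) = 162.1424° be the start→goal bearing.
Normalize: d = |goal − start| / ρ = 26.675166/4.34 = 6.146352, α = (θ_start − ψ) mod 360° = 313.9576° = 5.479594 rad, β = (θ_goal − ψ) mod 360° = 187.8576° = 3.278734 rad.
Common terms: sin α = -0.719854, cos α = 0.694126, sin β = -0.136711, cos β = -0.990611, cos(α−β) = -0.589196, d² = 37.777639. Work in radians in the unit-radius frame; every candidate has L = ρ·(t + p + q).
LSL: p² = 2 + d² − 2cos(α−β) + 2d(sin α − sin β) = 33.787637; p = √p² = 5.812713; φ = atan2(cos β − cos α, d + sin α − sin β) = -0.294056 rad; t = (φ − α) mod 2π = 0.509536 rad, q = (β − φ) mod 2π = 3.572790 rad → L = 4.34·(0.509536 + 5.812713 + 3.572790) = 4.34·9.895038 = 42.944467 m
RSR: p² = 2 + d² − 2cos(α−β) + 2d(sin β − sin α) = 48.124427; p = √p² = 6.937177; φ = atan2(cos α − cos β, d − sin α + sin β) = 0.245309 rad; t = (α − φ) mod 2π = 5.234285 rad, q = (φ − β) mod 2π = 3.249761 rad → L = 4.34·(5.234285 + 6.937177 + 3.249761) = 4.34·15.421223 = 66.928106 m
LSR: p² = d² − 2 + 2cos(α−β) + 2d(sin α + sin β) = 24.069745; p = √p² = 4.906093; φ = atan2(−cos α − cos β, d + sin α + sin β) − atan2(−2, p) = 0.443079 rad; t = (φ − α) mod 2π = 1.246671 rad, q = (φ − β) mod 2π = 3.447531 rad → L = 4.34·(1.246671 + 4.906093 + 3.447531) = 4.34·9.600294 = 41.665278 m
RSL: p² = d² − 2 + 2cos(α−β) − 2d(sin α + sin β) = 45.128748; p = √p² = 6.717793; φ = atan2(cos α + cos β, d − sin α − sin β) − atan2(2, p) = -0.331673 rad; t = (α − φ) mod 2π = 5.811267 rad, q = (β − φ) mod 2π = 3.610406 rad → L = 4.34·(5.811267 + 6.717793 + 3.610406) = 4.34·16.139467 = 70.045285 m
RLR: c = (6 − d² + 2cos(α−β) + 2d(sin α − sin β))/8 = -5.015553, |c| > 1 → infeasible
LRL: c = (6 − d² + 2cos(α−β) − 2d(sin α − sin β))/8 = -3.223455, |c| > 1 → infeasible
Shortest: LSR with L = 41.665278 m ≈ 41.6653 m
Convert LSR to answer units (arcs ×180/π): t = 1.246671·180/π = 71.4290°, p = ρ·p = 4.34·4.906093 = 21.2924 m, q = 3.447531·180/π = 197.5290°, L = 41.6653 m.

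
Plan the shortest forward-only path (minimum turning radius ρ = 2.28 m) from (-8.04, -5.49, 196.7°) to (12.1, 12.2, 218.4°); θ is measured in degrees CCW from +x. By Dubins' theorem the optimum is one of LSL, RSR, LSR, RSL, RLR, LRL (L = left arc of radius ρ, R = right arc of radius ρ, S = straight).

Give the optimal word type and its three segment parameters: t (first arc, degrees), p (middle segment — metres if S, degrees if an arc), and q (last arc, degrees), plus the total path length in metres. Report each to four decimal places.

RSR: t = 154.9556°, p = 25.9729 m, q = 183.3444°, L = 39.4350 m

Let ψ = atan2(Δy, Δx) = atan2(17.69, 20.14) = 41.2945° be the start→goal bearing.
Normalize: d = |goal − start| / ρ = 26.805889/2.28 = 11.756969, α = (θ_start − ψ) mod 360° = 155.4055° = 2.712338 rad, β = (θ_goal − ψ) mod 360° = 177.1055° = 3.091074 rad.
Common terms: sin α = 0.416194, cos α = -0.909276, sin β = 0.050497, cos β = -0.998724, cos(α−β) = 0.929133, d² = 138.226320. Work in radians in the unit-radius frame; every candidate has L = ρ·(t + p + q).
LSL: p² = 2 + d² − 2cos(α−β) + 2d(sin α − sin β) = 146.967018; p = √p² = 12.122995; φ = atan2(cos β − cos α, d + sin α − sin β) = -0.007378 rad; t = (φ − α) mod 2π = 3.563469 rad, q = (β − φ) mod 2π = 3.098452 rad → L = 2.28·(3.563469 + 12.122995 + 3.098452) = 2.28·18.784917 = 42.829611 m
RSR: p² = 2 + d² − 2cos(α−β) + 2d(sin β − sin α) = 129.769091; p = √p² = 11.391624; φ = atan2(cos α − cos β, d − sin α + sin β) = 0.007852 rad; t = (α − φ) mod 2π = 2.704485 rad, q = (φ − β) mod 2π = 3.199963 rad → L = 2.28·(2.704485 + 11.391624 + 3.199963) = 2.28·17.296073 = 39.435046 m
LSR: p² = d² − 2 + 2cos(α−β) + 2d(sin α + sin β) = 149.058322; p = √p² = 12.208944; φ = atan2(−cos α − cos β, d + sin α + sin β) − atan2(−2, p) = 0.317213 rad; t = (φ − α) mod 2π = 3.888061 rad, q = (φ − β) mod 2π = 3.509325 rad → L = 2.28·(3.888061 + 12.208944 + 3.509325) = 2.28·19.606330 = 44.702433 m
RSL: p² = d² − 2 + 2cos(α−β) − 2d(sin α + sin β) = 127.110848; p = √p² = 11.274345; φ = atan2(cos α + cos β, d − sin α − sin β) − atan2(2, p) = -0.342981 rad; t = (α − φ) mod 2π = 3.055318 rad, q = (β − φ) mod 2π = 3.434055 rad → L = 2.28·(3.055318 + 11.274345 + 3.434055) = 2.28·17.763718 = 40.501276 m
RLR: c = (6 − d² + 2cos(α−β) + 2d(sin α − sin β))/8 = -15.221136, |c| > 1 → infeasible
LRL: c = (6 − d² + 2cos(α−β) − 2d(sin α − sin β))/8 = -17.370877, |c| > 1 → infeasible
Shortest: RSR with L = 39.435046 m ≈ 39.4350 m
Convert RSR to answer units (arcs ×180/π): t = 2.704485·180/π = 154.9556°, p = ρ·p = 2.28·11.391624 = 25.9729 m, q = 3.199963·180/π = 183.3444°, L = 39.4350 m.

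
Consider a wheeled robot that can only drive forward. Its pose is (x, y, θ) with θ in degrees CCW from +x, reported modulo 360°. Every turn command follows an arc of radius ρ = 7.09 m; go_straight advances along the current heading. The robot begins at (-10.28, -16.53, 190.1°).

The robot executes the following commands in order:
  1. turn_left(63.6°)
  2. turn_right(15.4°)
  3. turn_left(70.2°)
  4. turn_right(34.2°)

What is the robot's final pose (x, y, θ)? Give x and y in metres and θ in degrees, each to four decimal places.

set_pose: (x, y, θ) = (-10.2800, -16.5300, 190.1000°), ρ = 7.09
turn_left(63.6°): centre at ρ to the left, rotate +63.6° → (-15.8417, -21.5202, 253.7000°)
turn_right(15.4°): centre at ρ to the right, rotate −15.4° → (-16.6144, -23.2559, 238.3000°)
turn_left(70.2°): centre at ρ to the left, rotate +70.2° → (-16.1309, -31.3951, 308.5000°)
turn_right(34.2°): centre at ρ to the right, rotate −34.2° → (-14.6095, -35.2771, 274.3000°)

(-14.6095, -35.2771, 274.3000°)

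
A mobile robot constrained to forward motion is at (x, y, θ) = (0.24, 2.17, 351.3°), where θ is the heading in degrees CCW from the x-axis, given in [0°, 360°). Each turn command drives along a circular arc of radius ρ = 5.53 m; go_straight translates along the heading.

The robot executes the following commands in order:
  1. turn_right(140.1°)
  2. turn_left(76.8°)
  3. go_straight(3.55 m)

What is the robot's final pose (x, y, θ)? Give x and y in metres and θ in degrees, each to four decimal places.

(0.9706, -17.8418, 288.0000°)

set_pose: (x, y, θ) = (0.2400, 2.1700, 351.3000°), ρ = 5.53
turn_right(140.1°): centre at ρ to the right, rotate −140.1° → (2.2682, -8.0265, 211.2000°)
turn_left(76.8°): centre at ρ to the left, rotate +76.8° → (-0.1264, -14.4656, 288.0000°)
go_straight(3.55): x += 3.55·cos θ, y += 3.55·sin θ → (0.9706, -17.8418, 288.0000°)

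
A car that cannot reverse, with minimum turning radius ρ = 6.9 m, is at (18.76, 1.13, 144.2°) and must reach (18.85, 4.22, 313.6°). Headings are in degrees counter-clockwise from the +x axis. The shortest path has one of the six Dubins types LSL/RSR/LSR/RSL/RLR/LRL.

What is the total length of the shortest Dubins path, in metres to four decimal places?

Let ψ = atan2(Δy, Δx) = atan2(3.09, 0.09) = 88.3317° be the start→goal bearing.
Normalize: d = |goal − start| / ρ = 3.091310/6.9 = 0.448016, α = (θ_start − ψ) mod 360° = 55.8683° = 0.975086 rad, β = (θ_goal − ψ) mod 360° = 225.2683° = 3.931674 rad.
Common terms: sin α = 0.827750, cos α = 0.561097, sin β = -0.710411, cos β = -0.703787, cos(α−β) = -0.982935, d² = 0.200718. Work in radians in the unit-radius frame; every candidate has L = ρ·(t + p + q).
LSL: p² = 2 + d² − 2cos(α−β) + 2d(sin α − sin β) = 5.544831; p = √p² = 2.354746; φ = atan2(cos β − cos α, d + sin α − sin β) = -0.567071 rad; t = (φ − α) mod 2π = 4.741028 rad, q = (β − φ) mod 2π = 4.498745 rad → L = 6.9·(4.741028 + 2.354746 + 4.498745) = 6.9·11.594519 = 80.002184 m
RSR: p² = 2 + d² − 2cos(α−β) + 2d(sin β − sin α) = 2.788348; p = √p² = 1.669835; φ = atan2(cos α − cos β, d − sin α + sin β) = 2.282132 rad; t = (α − φ) mod 2π = 4.976140 rad, q = (φ − β) mod 2π = 4.633643 rad → L = 6.9·(4.976140 + 1.669835 + 4.633643) = 6.9·11.279617 = 77.829360 m
LSR: p² = d² − 2 + 2cos(α−β) + 2d(sin α + sin β) = -3.660012 < 0 → infeasible
RSL: p² = d² − 2 + 2cos(α−β) − 2d(sin α + sin β) = -3.870293 < 0 → infeasible
RLR: c = (6 − d² + 2cos(α−β) + 2d(sin α − sin β))/8 = 0.651457; p = 2π − arccos c = 5.421892 rad; φ = atan2(cos α − cos β, d − sin α + sin β) = 2.282132 rad; t = (α − φ + p/2) mod 2π = 1.403900 rad, q = (α − β − t + p) mod 2π = 1.061404 rad → L = 6.9·(1.403900 + 5.421892 + 1.061404) = 6.9·7.887196 = 54.421650 m
LRL: c = (6 − d² + 2cos(α−β) − 2d(sin α − sin β))/8 = 0.306896; p = 2π − arccos c = 5.024319 rad; φ = atan2(cos β − cos α, d + sin α − sin β) = -0.567071 rad; t = (φ − α + p/2) mod 2π = 0.970002 rad, q = (β − α − t + p) mod 2π = 0.727719 rad → L = 6.9·(0.970002 + 5.024319 + 0.727719) = 6.9·6.722041 = 46.382080 m
Shortest: LRL with L = 46.382080 m ≈ 46.3821 m

46.3821 m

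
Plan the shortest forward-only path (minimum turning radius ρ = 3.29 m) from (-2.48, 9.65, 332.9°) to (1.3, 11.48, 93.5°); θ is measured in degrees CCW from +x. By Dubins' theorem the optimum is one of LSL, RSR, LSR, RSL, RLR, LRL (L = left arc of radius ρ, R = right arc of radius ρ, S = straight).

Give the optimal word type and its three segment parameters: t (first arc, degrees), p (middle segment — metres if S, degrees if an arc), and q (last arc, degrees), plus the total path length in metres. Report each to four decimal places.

Let ψ = atan2(Δy, Δx) = atan2(1.83, 3.78) = 25.8329° be the start→goal bearing.
Normalize: d = |goal − start| / ρ = 4.199679/3.29 = 1.276498, α = (θ_start − ψ) mod 360° = 307.0671° = 5.359332 rad, β = (θ_goal − ψ) mod 360° = 67.6671° = 1.181014 rad.
Common terms: sin α = -0.797930, cos α = 0.602750, sin β = 0.924992, cos β = 0.379987, cos(α−β) = -0.509041, d² = 1.629447. Work in radians in the unit-radius frame; every candidate has L = ρ·(t + p + q).
LSL: p² = 2 + d² − 2cos(α−β) + 2d(sin α − sin β) = 0.248918; p = √p² = 0.498916; φ = atan2(cos β − cos α, d + sin α − sin β) = -2.678749 rad; t = (φ − α) mod 2π = 4.528289 rad, q = (β − φ) mod 2π = 3.859763 rad → L = 3.29·(4.528289 + 0.498916 + 3.859763) = 3.29·8.886969 = 29.238127 m
RSR: p² = 2 + d² − 2cos(α−β) + 2d(sin β − sin α) = 9.046143; p = √p² = 3.007681; φ = atan2(cos α − cos β, d − sin α + sin β) = 0.074133 rad; t = (α − φ) mod 2π = 5.285200 rad, q = (φ − β) mod 2π = 5.176304 rad → L = 3.29·(5.285200 + 3.007681 + 5.176304) = 3.29·13.469184 = 44.313616 m
LSR: p² = d² − 2 + 2cos(α−β) + 2d(sin α + sin β) = -1.064247 < 0 → infeasible
RSL: p² = d² − 2 + 2cos(α−β) − 2d(sin α + sin β) = -1.713024 < 0 → infeasible
RLR: c = (6 − d² + 2cos(α−β) + 2d(sin α − sin β))/8 = -0.130768; p = 2π − arccos c = 4.581246 rad; φ = atan2(cos α − cos β, d − sin α + sin β) = 0.074133 rad; t = (α − φ + p/2) mod 2π = 1.292637 rad, q = (α − β − t + p) mod 2π = 1.183741 rad → L = 3.29·(1.292637 + 4.581246 + 1.183741) = 3.29·7.057624 = 23.219583 m
LRL: c = (6 − d² + 2cos(α−β) − 2d(sin α − sin β))/8 = 0.968885; p = 2π − arccos c = 6.033076 rad; φ = atan2(cos β − cos α, d + sin α − sin β) = -2.678749 rad; t = (φ − α + p/2) mod 2π = 1.261642 rad, q = (β − α − t + p) mod 2π = 0.593116 rad → L = 3.29·(1.261642 + 6.033076 + 0.593116) = 3.29·7.887833 = 25.950971 m
Shortest: RLR with L = 23.219583 m ≈ 23.2196 m
Convert RLR to answer units (arcs ×180/π): t = 1.292637·180/π = 74.0627°, p = 4.581246·180/π = 262.4860°, q = 1.183741·180/π = 67.8234°, L = 23.2196 m.

RLR: t = 74.0627°, p = 262.4860°, q = 67.8234°, L = 23.2196 m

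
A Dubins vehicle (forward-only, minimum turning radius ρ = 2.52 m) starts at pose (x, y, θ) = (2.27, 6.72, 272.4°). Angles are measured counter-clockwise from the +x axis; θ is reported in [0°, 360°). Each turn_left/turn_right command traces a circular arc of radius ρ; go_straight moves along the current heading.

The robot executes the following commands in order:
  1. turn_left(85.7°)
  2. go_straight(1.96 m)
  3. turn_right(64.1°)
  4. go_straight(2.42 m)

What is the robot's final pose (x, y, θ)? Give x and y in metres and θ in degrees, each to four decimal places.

set_pose: (x, y, θ) = (2.2700, 6.7200, 272.4000°), ρ = 2.52
turn_left(85.7°): centre at ρ to the left, rotate +85.7° → (4.7042, 4.3069, 358.1000°)
go_straight(1.96): x += 1.96·cos θ, y += 1.96·sin θ → (6.6632, 4.2419, 358.1000°)
turn_right(64.1°): centre at ρ to the right, rotate −64.1° → (8.8817, 2.7483, 294.0000°)
go_straight(2.42): x += 2.42·cos θ, y += 2.42·sin θ → (9.8660, 0.5375, 294.0000°)

(9.8660, 0.5375, 294.0000°)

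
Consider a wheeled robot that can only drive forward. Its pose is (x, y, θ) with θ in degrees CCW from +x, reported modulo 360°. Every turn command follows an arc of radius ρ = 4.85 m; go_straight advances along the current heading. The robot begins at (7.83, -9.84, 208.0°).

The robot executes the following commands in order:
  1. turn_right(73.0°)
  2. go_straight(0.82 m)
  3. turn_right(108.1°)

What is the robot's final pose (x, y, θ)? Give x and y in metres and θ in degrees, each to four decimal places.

set_pose: (x, y, θ) = (7.8300, -9.8400, 208.0000°), ρ = 4.85
turn_right(73.0°): centre at ρ to the right, rotate −73.0° → (2.1236, -8.9872, 135.0000°)
go_straight(0.82): x += 0.82·cos θ, y += 0.82·sin θ → (1.5438, -8.4073, 135.0000°)
turn_right(108.1°): centre at ρ to the right, rotate −108.1° → (2.7789, -0.6527, 26.9000°)

(2.7789, -0.6527, 26.9000°)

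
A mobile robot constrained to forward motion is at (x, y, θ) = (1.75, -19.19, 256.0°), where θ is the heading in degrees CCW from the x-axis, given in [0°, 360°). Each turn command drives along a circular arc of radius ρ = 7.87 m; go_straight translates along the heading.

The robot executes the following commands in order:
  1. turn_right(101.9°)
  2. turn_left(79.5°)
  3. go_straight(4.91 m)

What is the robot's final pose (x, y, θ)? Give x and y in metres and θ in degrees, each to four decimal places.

set_pose: (x, y, θ) = (1.7500, -19.1900, 256.0000°), ρ = 7.87
turn_right(101.9°): centre at ρ to the right, rotate −101.9° → (-9.3239, -24.3656, 154.1000°)
turn_left(79.5°): centre at ρ to the left, rotate +79.5° → (-19.0960, -26.7749, 233.6000°)
go_straight(4.91): x += 4.91·cos θ, y += 4.91·sin θ → (-22.0097, -30.7269, 233.6000°)

(-22.0097, -30.7269, 233.6000°)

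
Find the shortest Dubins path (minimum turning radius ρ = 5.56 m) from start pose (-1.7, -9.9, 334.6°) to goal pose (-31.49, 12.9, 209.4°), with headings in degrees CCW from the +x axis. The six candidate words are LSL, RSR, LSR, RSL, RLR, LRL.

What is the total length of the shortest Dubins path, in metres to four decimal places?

Let ψ = atan2(Δy, Δx) = atan2(22.80, -29.79) = 142.5711° be the start→goal bearing.
Normalize: d = |goal − start| / ρ = 37.513785/5.56 = 6.747084, α = (θ_start − ψ) mod 360° = 192.0289° = 3.351537 rad, β = (θ_goal − ψ) mod 360° = 66.8289° = 1.166384 rad.
Common terms: sin α = -0.208405, cos α = -0.978043, sin β = 0.919334, cos β = 0.393478, cos(α−β) = -0.576432, d² = 45.523139. Work in radians in the unit-radius frame; every candidate has L = ρ·(t + p + q).
LSL: p² = 2 + d² − 2cos(α−β) + 2d(sin α − sin β) = 33.458102; p = √p² = 5.784298; φ = atan2(cos β − cos α, d + sin α − sin β) = 0.239391 rad; t = (φ − α) mod 2π = 3.171040 rad, q = (β − φ) mod 2π = 0.926994 rad → L = 5.56·(3.171040 + 5.784298 + 0.926994) = 5.56·9.882331 = 54.945760 m
RSR: p² = 2 + d² − 2cos(α−β) + 2d(sin β − sin α) = 63.893904; p = √p² = 7.993366; φ = atan2(cos α − cos β, d − sin α + sin β) = -0.172436 rad; t = (α − φ) mod 2π = 3.523972 rad, q = (φ − β) mod 2π = 4.944365 rad → L = 5.56·(3.523972 + 7.993366 + 4.944365) = 5.56·16.461704 = 91.527073 m
LSR: p² = d² − 2 + 2cos(α−β) + 2d(sin α + sin β) = 51.963666; p = √p² = 7.208583; φ = atan2(−cos α − cos β, d + sin α + sin β) − atan2(−2, p) = 0.348861 rad; t = (φ − α) mod 2π = 3.280509 rad, q = (φ − β) mod 2π = 5.465661 rad → L = 5.56·(3.280509 + 7.208583 + 5.465661) = 5.56·15.954753 = 88.708429 m
RSL: p² = d² − 2 + 2cos(α−β) − 2d(sin α + sin β) = 32.776882; p = √p² = 5.725110; φ = atan2(cos α + cos β, d − sin α − sin β) − atan2(2, p) = -0.432628 rad; t = (α − φ) mod 2π = 3.784165 rad, q = (β − φ) mod 2π = 1.599012 rad → L = 5.56·(3.784165 + 5.725110 + 1.599012) = 5.56·11.108287 = 61.762075 m
RLR: c = (6 − d² + 2cos(α−β) + 2d(sin α − sin β))/8 = -6.986738, |c| > 1 → infeasible
LRL: c = (6 − d² + 2cos(α−β) − 2d(sin α − sin β))/8 = -3.182263, |c| > 1 → infeasible
Shortest: LSL with L = 54.945760 m ≈ 54.9458 m

54.9458 m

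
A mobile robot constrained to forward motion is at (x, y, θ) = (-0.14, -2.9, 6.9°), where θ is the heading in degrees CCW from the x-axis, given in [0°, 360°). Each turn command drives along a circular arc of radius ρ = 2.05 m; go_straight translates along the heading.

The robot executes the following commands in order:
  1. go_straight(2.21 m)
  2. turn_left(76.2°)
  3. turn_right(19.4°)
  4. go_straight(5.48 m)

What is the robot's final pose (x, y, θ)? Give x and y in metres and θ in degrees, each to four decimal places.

set_pose: (x, y, θ) = (-0.1400, -2.9000, 6.9000°), ρ = 2.05
go_straight(2.21): x += 2.21·cos θ, y += 2.21·sin θ → (2.0540, -2.6345, 6.9000°)
turn_left(76.2°): centre at ρ to the left, rotate +76.2° → (3.8429, -0.8456, 83.1000°)
turn_right(19.4°): centre at ρ to the right, rotate −19.4° → (4.0402, -0.1836, 63.7000°)
go_straight(5.48): x += 5.48·cos θ, y += 5.48·sin θ → (6.4683, 4.7291, 63.7000°)

(6.4683, 4.7291, 63.7000°)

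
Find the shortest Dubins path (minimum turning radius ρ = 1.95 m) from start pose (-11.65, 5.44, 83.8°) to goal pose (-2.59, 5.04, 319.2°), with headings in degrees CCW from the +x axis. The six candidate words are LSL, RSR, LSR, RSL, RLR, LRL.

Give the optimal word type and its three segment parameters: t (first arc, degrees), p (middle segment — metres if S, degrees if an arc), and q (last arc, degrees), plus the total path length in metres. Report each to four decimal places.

RSR: t = 99.6992°, p = 6.0798 m, q = 24.9008°, L = 10.3204 m

Let ψ = atan2(Δy, Δx) = atan2(-0.40, 9.06) = -2.5280° be the start→goal bearing.
Normalize: d = |goal − start| / ρ = 9.068826/1.95 = 4.650680, α = (θ_start − ψ) mod 360° = 86.3280° = 1.506707 rad, β = (θ_goal − ψ) mod 360° = 321.7280° = 5.615212 rad.
Common terms: sin α = 0.997947, cos α = 0.064045, sin β = -0.619396, cos β = 0.785079, cos(α−β) = -0.567844, d² = 21.628823. Work in radians in the unit-radius frame; every candidate has L = ρ·(t + p + q).
LSL: p² = 2 + d² − 2cos(α−β) + 2d(sin α − sin β) = 39.807998; p = √p² = 6.309358; φ = atan2(cos β − cos α, d + sin α − sin β) = 0.114530 rad; t = (φ − α) mod 2π = 4.891008 rad, q = (β − φ) mod 2π = 5.500682 rad → L = 1.95·(4.891008 + 6.309358 + 5.500682) = 1.95·16.701048 = 32.567044 m
RSR: p² = 2 + d² − 2cos(α−β) + 2d(sin β − sin α) = 9.721023; p = √p² = 3.117856; φ = atan2(cos α − cos β, d − sin α + sin β) = -0.233372 rad; t = (α − φ) mod 2π = 1.740079 rad, q = (φ − β) mod 2π = 0.434601 rad → L = 1.95·(1.740079 + 3.117856 + 0.434601) = 1.95·5.292536 = 10.320445 m
LSR: p² = d² − 2 + 2cos(α−β) + 2d(sin α + sin β) = 22.014176; p = √p² = 4.691927; φ = atan2(−cos α − cos β, d + sin α + sin β) − atan2(−2, p) = 0.235681 rad; t = (φ − α) mod 2π = 5.012158 rad, q = (φ − β) mod 2π = 0.903653 rad → L = 1.95·(5.012158 + 4.691927 + 0.903653) = 1.95·10.607739 = 20.685090 m
RSL: p² = d² − 2 + 2cos(α−β) − 2d(sin α + sin β) = 14.972095; p = √p² = 3.869379; φ = atan2(cos α + cos β, d − sin α − sin β) − atan2(2, p) = -0.280857 rad; t = (α − φ) mod 2π = 1.787565 rad, q = (β − φ) mod 2π = 5.896070 rad → L = 1.95·(1.787565 + 3.869379 + 5.896070) = 1.95·11.553014 = 22.528376 m
RLR: c = (6 − d² + 2cos(α−β) + 2d(sin α − sin β))/8 = -0.215128; p = 2π − arccos c = 4.495566 rad; φ = atan2(cos α − cos β, d − sin α + sin β) = -0.233372 rad; t = (α − φ + p/2) mod 2π = 3.987863 rad, q = (α − β − t + p) mod 2π = 2.682384 rad → L = 1.95·(3.987863 + 4.495566 + 2.682384) = 1.95·11.165813 = 21.773335 m
LRL: c = (6 − d² + 2cos(α−β) − 2d(sin α − sin β))/8 = -3.976000, |c| > 1 → infeasible
Shortest: RSR with L = 10.320445 m ≈ 10.3204 m
Convert RSR to answer units (arcs ×180/π): t = 1.740079·180/π = 99.6992°, p = ρ·p = 1.95·3.117856 = 6.0798 m, q = 0.434601·180/π = 24.9008°, L = 10.3204 m.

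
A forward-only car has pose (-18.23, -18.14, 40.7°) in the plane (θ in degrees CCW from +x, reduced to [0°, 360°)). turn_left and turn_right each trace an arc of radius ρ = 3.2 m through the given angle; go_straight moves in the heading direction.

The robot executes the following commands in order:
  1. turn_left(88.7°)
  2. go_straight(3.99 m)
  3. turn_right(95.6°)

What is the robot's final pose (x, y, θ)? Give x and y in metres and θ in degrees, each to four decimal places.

(-19.6839, -5.9093, 33.8000°)

set_pose: (x, y, θ) = (-18.2300, -18.1400, 40.7000°), ρ = 3.2
turn_left(88.7°): centre at ρ to the left, rotate +88.7° → (-17.8440, -13.6828, 129.4000°)
go_straight(3.99): x += 3.99·cos θ, y += 3.99·sin θ → (-20.3765, -10.5996, 129.4000°)
turn_right(95.6°): centre at ρ to the right, rotate −95.6° → (-19.6839, -5.9093, 33.8000°)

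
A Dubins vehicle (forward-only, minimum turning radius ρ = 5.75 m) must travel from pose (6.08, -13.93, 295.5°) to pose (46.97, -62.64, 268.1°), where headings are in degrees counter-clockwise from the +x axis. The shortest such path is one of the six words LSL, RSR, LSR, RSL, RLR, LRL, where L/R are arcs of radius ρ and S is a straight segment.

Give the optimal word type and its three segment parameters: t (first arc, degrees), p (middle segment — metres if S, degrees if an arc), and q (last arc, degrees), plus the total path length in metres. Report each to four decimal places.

LSR: t = 16.1417°, p = 58.0122 m, q = 43.5417°, L = 64.0018 m

Let ψ = atan2(Δy, Δx) = atan2(-48.71, 40.89) = -49.9880° be the start→goal bearing.
Normalize: d = |goal − start| / ρ = 63.597612/5.75 = 11.060454, α = (θ_start − ψ) mod 360° = 345.4880° = 6.029902 rad, β = (θ_goal − ψ) mod 360° = 318.0880° = 5.551682 rad.
Common terms: sin α = -0.250584, cos α = 0.968095, sin β = -0.667989, cos β = 0.744171, cos(α−β) = 0.887815, d² = 122.333647. Work in radians in the unit-radius frame; every candidate has L = ρ·(t + p + q).
LSL: p² = 2 + d² − 2cos(α−β) + 2d(sin α − sin β) = 131.791404; p = √p² = 11.480044; φ = atan2(cos β − cos α, d + sin α − sin β) = -0.019507 rad; t = (φ − α) mod 2π = 0.233776 rad, q = (β − φ) mod 2π = 5.571189 rad → L = 5.75·(0.233776 + 11.480044 + 5.571189) = 5.75·17.285009 = 99.388801 m
RSR: p² = 2 + d² − 2cos(α−β) + 2d(sin β − sin α) = 113.324628; p = √p² = 10.645404; φ = atan2(cos α − cos β, d − sin α + sin β) = 0.021036 rad; t = (α − φ) mod 2π = 6.008866 rad, q = (φ − β) mod 2π = 0.752540 rad → L = 5.75·(6.008866 + 10.645404 + 0.752540) = 5.75·17.406810 = 100.089155 m
LSR: p² = d² − 2 + 2cos(α−β) + 2d(sin α + sin β) = 101.789617; p = √p² = 10.089084; φ = atan2(−cos α − cos β, d + sin α + sin β) − atan2(−2, p) = 0.028443 rad; t = (φ − α) mod 2π = 0.281726 rad, q = (φ − β) mod 2π = 0.759946 rad → L = 5.75·(0.281726 + 10.089084 + 0.759946) = 5.75·11.130756 = 64.001848 m
RSL: p² = d² − 2 + 2cos(α−β) − 2d(sin α + sin β) = 142.428938; p = √p² = 11.934360; φ = atan2(cos α + cos β, d − sin α − sin β) − atan2(2, p) = -0.024064 rad; t = (α − φ) mod 2π = 6.053966 rad, q = (β − φ) mod 2π = 5.575746 rad → L = 5.75·(6.053966 + 11.934360 + 5.575746) = 5.75·23.564071 = 135.493408 m
RLR: c = (6 − d² + 2cos(α−β) + 2d(sin α − sin β))/8 = -13.165578, |c| > 1 → infeasible
LRL: c = (6 − d² + 2cos(α−β) − 2d(sin α − sin β))/8 = -15.473926, |c| > 1 → infeasible
Shortest: LSR with L = 64.001848 m ≈ 64.0018 m
Convert LSR to answer units (arcs ×180/π): t = 0.281726·180/π = 16.1417°, p = ρ·p = 5.75·10.089084 = 58.0122 m, q = 0.759946·180/π = 43.5417°, L = 64.0018 m.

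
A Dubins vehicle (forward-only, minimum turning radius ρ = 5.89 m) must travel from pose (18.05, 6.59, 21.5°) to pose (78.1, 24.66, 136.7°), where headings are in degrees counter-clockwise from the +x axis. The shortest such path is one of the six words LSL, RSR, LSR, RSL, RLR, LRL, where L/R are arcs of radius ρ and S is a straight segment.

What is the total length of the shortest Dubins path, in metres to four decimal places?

Let ψ = atan2(Δy, Δx) = atan2(18.07, 60.05) = 16.7474° be the start→goal bearing.
Normalize: d = |goal − start| / ρ = 62.709867/5.89 = 10.646836, α = (θ_start − ψ) mod 360° = 4.7526° = 0.082949 rad, β = (θ_goal − ψ) mod 360° = 119.9526° = 2.093568 rad.
Common terms: sin α = 0.082854, cos α = 0.996562, sin β = 0.866439, cos β = -0.499284, cos(α−β) = -0.425779, d² = 113.355127. Work in radians in the unit-radius frame; every candidate has L = ρ·(t + p + q).
LSL: p² = 2 + d² − 2cos(α−β) + 2d(sin α − sin β) = 99.521289; p = √p² = 9.976036; φ = atan2(cos β − cos α, d + sin α − sin β) = -0.150512 rad; t = (φ − α) mod 2π = 6.049725 rad, q = (β − φ) mod 2π = 2.244080 rad → L = 5.89·(6.049725 + 9.976036 + 2.244080) = 5.89·18.269840 = 107.609360 m
RSR: p² = 2 + d² − 2cos(α−β) + 2d(sin β − sin α) = 132.892082; p = √p² = 11.527883; φ = atan2(cos α − cos β, d − sin α + sin β) = 0.130126 rad; t = (α − φ) mod 2π = 6.236008 rad, q = (φ − β) mod 2π = 4.319743 rad → L = 5.89·(6.236008 + 11.527883 + 4.319743) = 5.89·22.083634 = 130.072605 m
LSR: p² = d² − 2 + 2cos(α−β) + 2d(sin α + sin β) = 130.717490; p = √p² = 11.433175; φ = atan2(−cos α − cos β, d + sin α + sin β) − atan2(−2, p) = 0.130320 rad; t = (φ − α) mod 2π = 0.047372 rad, q = (φ − β) mod 2π = 4.319938 rad → L = 5.89·(0.047372 + 11.433175 + 4.319938) = 5.89·15.800484 = 93.064851 m
RSL: p² = d² − 2 + 2cos(α−β) − 2d(sin α + sin β) = 90.289647; p = √p² = 9.502086; φ = atan2(cos α + cos β, d − sin α − sin β) − atan2(2, p) = -0.156218 rad; t = (α − φ) mod 2π = 0.239167 rad, q = (β − φ) mod 2π = 2.249786 rad → L = 5.89·(0.239167 + 9.502086 + 2.249786) = 5.89·11.991040 = 70.627224 m
RLR: c = (6 − d² + 2cos(α−β) + 2d(sin α − sin β))/8 = -15.611510, |c| > 1 → infeasible
LRL: c = (6 − d² + 2cos(α−β) − 2d(sin α − sin β))/8 = -11.440161, |c| > 1 → infeasible
Shortest: RSL with L = 70.627224 m ≈ 70.6272 m

70.6272 m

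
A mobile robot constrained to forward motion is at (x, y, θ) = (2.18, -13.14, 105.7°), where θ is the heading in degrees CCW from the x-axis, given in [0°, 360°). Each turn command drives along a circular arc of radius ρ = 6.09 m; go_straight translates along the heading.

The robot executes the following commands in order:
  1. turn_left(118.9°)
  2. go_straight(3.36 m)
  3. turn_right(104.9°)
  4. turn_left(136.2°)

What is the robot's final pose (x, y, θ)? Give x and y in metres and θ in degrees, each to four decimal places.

(-31.1139, -13.0258, 255.9000°)

set_pose: (x, y, θ) = (2.1800, -13.1400, 105.7000°), ρ = 6.09
turn_left(118.9°): centre at ρ to the left, rotate +118.9° → (-7.9589, -10.4517, 224.6000°)
go_straight(3.36): x += 3.36·cos θ, y += 3.36·sin θ → (-10.3513, -12.8110, 224.6000°)
turn_right(104.9°): centre at ρ to the right, rotate −104.9° → (-19.9174, -11.4921, 119.7000°)
turn_left(136.2°): centre at ρ to the left, rotate +136.2° → (-31.1139, -13.0258, 255.9000°)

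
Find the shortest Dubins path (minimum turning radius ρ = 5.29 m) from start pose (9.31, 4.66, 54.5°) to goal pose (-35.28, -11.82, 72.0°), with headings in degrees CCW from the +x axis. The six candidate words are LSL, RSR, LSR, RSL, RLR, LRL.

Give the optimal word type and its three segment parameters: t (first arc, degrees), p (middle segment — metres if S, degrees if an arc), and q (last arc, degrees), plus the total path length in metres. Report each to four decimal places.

LSR: t = 171.4122°, p = 39.7449 m, q = 153.9122°, L = 69.7814 m

Let ψ = atan2(Δy, Δx) = atan2(-16.48, -44.59) = -159.7162° be the start→goal bearing.
Normalize: d = |goal − start| / ρ = 47.537969/5.29 = 8.986384, α = (θ_start − ψ) mod 360° = 214.2162° = 3.738778 rad, β = (θ_goal − ψ) mod 360° = 231.7162° = 4.044211 rad.
Common terms: sin α = -0.562317, cos α = -0.826921, sin β = -0.784952, cos β = -0.619557, cos(α−β) = 0.953717, d² = 80.755089. Work in radians in the unit-radius frame; every candidate has L = ρ·(t + p + q).
LSL: p² = 2 + d² − 2cos(α−β) + 2d(sin α − sin β) = 84.849011; p = √p² = 9.211352; φ = atan2(cos β − cos α, d + sin α − sin β) = 0.022514 rad; t = (φ − α) mod 2π = 2.566921 rad, q = (β − φ) mod 2π = 4.021697 rad → L = 5.29·(2.566921 + 9.211352 + 4.021697) = 5.29·15.799970 = 83.581842 m
RSR: p² = 2 + d² − 2cos(α−β) + 2d(sin β − sin α) = 76.846301; p = √p² = 8.766202; φ = atan2(cos α − cos β, d − sin α + sin β) = -0.023657 rad; t = (α − φ) mod 2π = 3.762435 rad, q = (φ − β) mod 2π = 2.215317 rad → L = 5.29·(3.762435 + 8.766202 + 2.215317) = 5.29·14.743955 = 77.995521 m
LSR: p² = d² − 2 + 2cos(α−β) + 2d(sin α + sin β) = 56.448370; p = √p² = 7.513213; φ = atan2(−cos α − cos β, d + sin α + sin β) − atan2(−2, p) = 0.447301 rad; t = (φ − α) mod 2π = 2.991708 rad, q = (φ − β) mod 2π = 2.686275 rad → L = 5.29·(2.991708 + 7.513213 + 2.686275) = 5.29·13.191196 = 69.781425 m
RSL: p² = d² − 2 + 2cos(α−β) − 2d(sin α + sin β) = 104.876677; p = √p² = 10.240931; φ = atan2(cos α + cos β, d − sin α − sin β) − atan2(2, p) = -0.331941 rad; t = (α − φ) mod 2π = 4.070719 rad, q = (β − φ) mod 2π = 4.376152 rad → L = 5.29·(4.070719 + 10.240931 + 4.376152) = 5.29·18.687803 = 98.858476 m
RLR: c = (6 − d² + 2cos(α−β) + 2d(sin α − sin β))/8 = -8.605788, |c| > 1 → infeasible
LRL: c = (6 − d² + 2cos(α−β) − 2d(sin α − sin β))/8 = -9.606126, |c| > 1 → infeasible
Shortest: LSR with L = 69.781425 m ≈ 69.7814 m
Convert LSR to answer units (arcs ×180/π): t = 2.991708·180/π = 171.4122°, p = ρ·p = 5.29·7.513213 = 39.7449 m, q = 2.686275·180/π = 153.9122°, L = 69.7814 m.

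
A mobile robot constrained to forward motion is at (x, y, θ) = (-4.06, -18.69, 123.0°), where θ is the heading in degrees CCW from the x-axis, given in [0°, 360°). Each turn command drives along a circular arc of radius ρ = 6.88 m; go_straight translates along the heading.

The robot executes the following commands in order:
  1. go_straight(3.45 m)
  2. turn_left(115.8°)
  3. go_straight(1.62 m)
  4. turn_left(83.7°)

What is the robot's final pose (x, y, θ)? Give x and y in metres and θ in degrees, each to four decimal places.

(-16.7365, -26.3877, 322.5000°)

set_pose: (x, y, θ) = (-4.0600, -18.6900, 123.0000°), ρ = 6.88
go_straight(3.45): x += 3.45·cos θ, y += 3.45·sin θ → (-5.9390, -15.7966, 123.0000°)
turn_left(115.8°): centre at ρ to the left, rotate +115.8° → (-17.5940, -15.9797, 238.8000°)
go_straight(1.62): x += 1.62·cos θ, y += 1.62·sin θ → (-18.4332, -17.3654, 238.8000°)
turn_left(83.7°): centre at ρ to the left, rotate +83.7° → (-16.7365, -26.3877, 322.5000°)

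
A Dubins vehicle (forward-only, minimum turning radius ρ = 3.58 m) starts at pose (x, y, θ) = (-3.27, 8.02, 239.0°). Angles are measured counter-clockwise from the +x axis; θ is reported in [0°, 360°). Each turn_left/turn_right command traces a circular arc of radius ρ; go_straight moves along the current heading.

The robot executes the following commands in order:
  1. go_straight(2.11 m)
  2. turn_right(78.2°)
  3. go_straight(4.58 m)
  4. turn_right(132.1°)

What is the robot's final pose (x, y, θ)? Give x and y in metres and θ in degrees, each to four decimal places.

set_pose: (x, y, θ) = (-3.2700, 8.0200, 239.0000°), ρ = 3.58
go_straight(2.11): x += 2.11·cos θ, y += 2.11·sin θ → (-4.3567, 6.2114, 239.0000°)
turn_right(78.2°): centre at ρ to the right, rotate −78.2° → (-8.6027, 4.6743, 160.8000°)
go_straight(4.58): x += 4.58·cos θ, y += 4.58·sin θ → (-12.9280, 6.1806, 160.8000°)
turn_right(132.1°): centre at ρ to the right, rotate −132.1° → (-13.4698, 12.7016, 28.7000°)

(-13.4698, 12.7016, 28.7000°)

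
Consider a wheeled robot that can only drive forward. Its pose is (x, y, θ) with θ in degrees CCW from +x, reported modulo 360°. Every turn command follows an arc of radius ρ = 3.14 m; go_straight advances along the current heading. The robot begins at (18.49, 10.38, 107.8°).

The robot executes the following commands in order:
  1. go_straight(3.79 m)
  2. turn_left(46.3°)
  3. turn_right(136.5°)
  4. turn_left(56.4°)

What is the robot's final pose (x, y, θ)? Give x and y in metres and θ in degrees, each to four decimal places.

(18.2043, 23.7984, 74.0000°)

set_pose: (x, y, θ) = (18.4900, 10.3800, 107.8000°), ρ = 3.14
go_straight(3.79): x += 3.79·cos θ, y += 3.79·sin θ → (17.3314, 13.9886, 107.8000°)
turn_left(46.3°): centre at ρ to the left, rotate +46.3° → (15.7133, 15.8533, 154.1000°)
turn_right(136.5°): centre at ρ to the right, rotate −136.5° → (16.1354, 21.6709, 17.6000°)
turn_left(56.4°): centre at ρ to the left, rotate +56.4° → (18.2043, 23.7984, 74.0000°)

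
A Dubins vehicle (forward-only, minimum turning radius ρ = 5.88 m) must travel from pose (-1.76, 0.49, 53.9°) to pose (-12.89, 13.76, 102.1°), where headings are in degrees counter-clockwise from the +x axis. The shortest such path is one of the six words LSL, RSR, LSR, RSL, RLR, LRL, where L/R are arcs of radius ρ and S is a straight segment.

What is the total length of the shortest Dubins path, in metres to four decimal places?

43.7877 m

Let ψ = atan2(Δy, Δx) = atan2(13.27, -11.13) = 129.9877° be the start→goal bearing.
Normalize: d = |goal − start| / ρ = 17.319636/5.88 = 2.945516, α = (θ_start − ψ) mod 360° = 283.9123° = 4.955204 rad, β = (θ_goal − ψ) mod 360° = 332.1123° = 5.796453 rad.
Common terms: sin α = -0.970665, cos α = 0.240436, sin β = -0.467740, cos β = 0.883866, cos(α−β) = 0.666532, d² = 8.676067. Work in radians in the unit-radius frame; every candidate has L = ρ·(t + p + q).
LSL: p² = 2 + d² − 2cos(α−β) + 2d(sin α − sin β) = 6.380255; p = √p² = 2.525917; φ = atan2(cos β − cos α, d + sin α − sin β) = 0.257570 rad; t = (φ − α) mod 2π = 1.585551 rad, q = (β − φ) mod 2π = 5.538883 rad → L = 5.88·(1.585551 + 2.525917 + 5.538883) = 5.88·9.650351 = 56.744063 m
RSR: p² = 2 + d² − 2cos(α−β) + 2d(sin β − sin α) = 12.305748; p = √p² = 3.507955; φ = atan2(cos α − cos β, d − sin α + sin β) = -0.184465 rad; t = (α − φ) mod 2π = 5.139669 rad, q = (φ − β) mod 2π = 0.302268 rad → L = 5.88·(5.139669 + 3.507955 + 0.302268) = 5.88·8.949892 = 52.625362 m
LSR: p² = d² − 2 + 2cos(α−β) + 2d(sin α + sin β) = -0.464560 < 0 → infeasible
RSL: p² = d² − 2 + 2cos(α−β) − 2d(sin α + sin β) = 16.482823; p = √p² = 4.059904; φ = atan2(cos α + cos β, d − sin α − sin β) − atan2(2, p) = -0.206678 rad; t = (α − φ) mod 2π = 5.161883 rad, q = (β − φ) mod 2π = 6.003131 rad → L = 5.88·(5.161883 + 4.059904 + 6.003131) = 5.88·15.224918 = 89.522521 m
RLR: c = (6 − d² + 2cos(α−β) + 2d(sin α − sin β))/8 = -0.538218; p = 2π − arccos c = 4.144067 rad; φ = atan2(cos α − cos β, d − sin α + sin β) = -0.184465 rad; t = (α − φ + p/2) mod 2π = 0.928517 rad, q = (α − β − t + p) mod 2π = 2.374301 rad → L = 5.88·(0.928517 + 4.144067 + 2.374301) = 5.88·7.446885 = 43.787686 m
LRL: c = (6 − d² + 2cos(α−β) − 2d(sin α − sin β))/8 = 0.202468; p = 2π − arccos c = 4.916267 rad; φ = atan2(cos β − cos α, d + sin α − sin β) = 0.257570 rad; t = (φ − α + p/2) mod 2π = 4.043684 rad, q = (β − α − t + p) mod 2π = 1.713831 rad → L = 5.88·(4.043684 + 4.916267 + 1.713831) = 5.88·10.673782 = 62.761836 m
Shortest: RLR with L = 43.787686 m ≈ 43.7877 m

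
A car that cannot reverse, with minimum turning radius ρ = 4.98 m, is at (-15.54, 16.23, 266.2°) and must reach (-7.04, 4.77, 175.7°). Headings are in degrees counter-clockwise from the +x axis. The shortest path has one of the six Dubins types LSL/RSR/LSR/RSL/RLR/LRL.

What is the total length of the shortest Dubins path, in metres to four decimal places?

Let ψ = atan2(Δy, Δx) = atan2(-11.46, 8.50) = -53.4353° be the start→goal bearing.
Normalize: d = |goal − start| / ρ = 14.268202/4.98 = 2.865101, α = (θ_start − ψ) mod 360° = 319.6353° = 5.578688 rad, β = (θ_goal − ψ) mod 360° = 229.1353° = 3.999165 rad.
Common terms: sin α = -0.647651, cos α = 0.761937, sin β = -0.756257, cos β = -0.654275, cos(α−β) = -0.008727, d² = 8.208803. Work in radians in the unit-radius frame; every candidate has L = ρ·(t + p + q).
LSL: p² = 2 + d² − 2cos(α−β) + 2d(sin α − sin β) = 10.848590; p = √p² = 3.293720; φ = atan2(cos β − cos α, d + sin α − sin β) = -0.444464 rad; t = (φ − α) mod 2π = 0.260034 rad, q = (β − φ) mod 2π = 4.443629 rad → L = 4.98·(0.260034 + 3.293720 + 4.443629) = 4.98·7.997382 = 39.826963 m
RSR: p² = 2 + d² − 2cos(α−β) + 2d(sin β − sin α) = 9.603922; p = √p² = 3.099020; φ = atan2(cos α − cos β, d − sin α + sin β) = 0.474605 rad; t = (α − φ) mod 2π = 5.104083 rad, q = (φ − β) mod 2π = 2.758625 rad → L = 4.98·(5.104083 + 3.099020 + 2.758625) = 4.98·10.961728 = 54.589405 m
LSR: p² = d² − 2 + 2cos(α−β) + 2d(sin α + sin β) = -1.853322 < 0 → infeasible
RSL: p² = d² − 2 + 2cos(α−β) − 2d(sin α + sin β) = 14.236022; p = √p² = 3.773065; φ = atan2(cos α + cos β, d − sin α − sin β) − atan2(2, p) = -0.462201 rad; t = (α − φ) mod 2π = 6.040890 rad, q = (β − φ) mod 2π = 4.461367 rad → L = 4.98·(6.040890 + 3.773065 + 4.461367) = 4.98·14.275322 = 71.091102 m
RLR: c = (6 − d² + 2cos(α−β) + 2d(sin α − sin β))/8 = -0.200490; p = 2π − arccos c = 4.510531 rad; φ = atan2(cos α − cos β, d − sin α + sin β) = 0.474605 rad; t = (α − φ + p/2) mod 2π = 1.076163 rad, q = (α − β − t + p) mod 2π = 5.013890 rad → L = 4.98·(1.076163 + 4.510531 + 5.013890) = 4.98·10.600584 = 52.790909 m
LRL: c = (6 − d² + 2cos(α−β) − 2d(sin α − sin β))/8 = -0.356074; p = 2π − arccos c = 4.348326 rad; φ = atan2(cos β − cos α, d + sin α − sin β) = -0.444464 rad; t = (φ − α + p/2) mod 2π = 2.434197 rad, q = (β − α − t + p) mod 2π = 0.334607 rad → L = 4.98·(2.434197 + 4.348326 + 0.334607) = 4.98·7.117129 = 35.443304 m
Shortest: LRL with L = 35.443304 m ≈ 35.4433 m

35.4433 m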